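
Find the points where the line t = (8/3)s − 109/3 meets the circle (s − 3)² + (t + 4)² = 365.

(5, −23) and (17, 9)

Substitute t = (−109 + 8s)/3:
73s² − 1606s + 6205 = 0  ⟹  s² − 22s + 85 = 0
s = 17 or s = 5, giving (17, 9) and (5, −23).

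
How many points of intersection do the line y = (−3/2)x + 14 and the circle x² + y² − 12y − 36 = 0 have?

2

Substituting the line into the circle gives 13x² − 96x − 32 = 0.
Discriminant = (−96)² − 4·13·(−32) = 10880 > 0.
Two real roots: the line is a secant.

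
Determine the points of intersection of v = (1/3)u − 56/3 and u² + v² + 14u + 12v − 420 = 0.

Express v = (−56 + u)/3 and substitute into the circle:
10u² + 50u − 2660 = 0  ⟹  u² + 5u − 266 = 0
u = 14 or u = −19, giving (14, −14) and (−19, −25).

(−19, −25) and (14, −14)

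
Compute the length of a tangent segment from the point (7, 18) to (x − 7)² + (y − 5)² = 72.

With centre O = (7, 5), |OP|² = 169 and r² = 72.
By the tangent–radius right angle, tangent length = √(|PO|² − r²) = √97.

√97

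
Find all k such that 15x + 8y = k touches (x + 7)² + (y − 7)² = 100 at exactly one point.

k = −219 or k = 121

For a tangent, require d(centre, line) = r = 10.
|15·(−7) + 8·7 − k| / √289 = 10
|k − (−49)| = 10·17, so k = 121 or k = −219.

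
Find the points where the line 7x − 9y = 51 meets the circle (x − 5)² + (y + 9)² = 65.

Substitute y = (−51 + 7x)/9:
130x² − 390x − 2340 = 0  ⟹  x² − 3x − 18 = 0
x = 6 or x = −3, giving (6, −1) and (−3, −8).

(−3, −8) and (6, −1)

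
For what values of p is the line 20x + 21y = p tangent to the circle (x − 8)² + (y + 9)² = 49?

p = −232 or p = 174

Tangency holds when the distance from the centre (8, −9) to the line equals the radius 7:
|20·8 + 21·(−9) − p| / √841 = 7
|p − (−29)| = 7·29, so p = 174 or p = −232.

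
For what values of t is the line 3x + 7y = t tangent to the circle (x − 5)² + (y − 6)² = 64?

For a tangent, require d(centre, line) = r = 8.
|3·5 + 7·6 − t| / √58 = 8
|t − (57)| = 8√58.

t = 57 ± 8√58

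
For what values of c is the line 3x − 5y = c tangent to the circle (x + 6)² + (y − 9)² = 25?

c = −63 ± 5√34

Tangency holds when the distance from the centre (−6, 9) to the line equals the radius 5:
|3·(−6) − 5·9 − c| / √34 = 5
|c − (−63)| = 5√34.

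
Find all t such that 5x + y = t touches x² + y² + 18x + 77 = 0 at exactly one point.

t = −45 ± 2√26

The line touches the circle iff its distance from (−9, 0) is 2:
|5·(−9) + 1·0 − t| / √26 = 2
|t − (−45)| = 2√26.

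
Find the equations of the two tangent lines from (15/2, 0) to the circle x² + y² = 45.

2x − y = 15 and 2x + y = 15

Let a tangent through (15/2, 0) have slope m. Its distance from (0, 0) must equal 3√5:
[m·(−15/2) − (0)]² = 45(m² + 1)
m² − 4 = 0, so m = 2 or m = −2.
With m = 2: 2x − y = 15. With m = −2: 2x + y = 15.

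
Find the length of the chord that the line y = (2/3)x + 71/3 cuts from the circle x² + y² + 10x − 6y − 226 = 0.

Express y = (71 + 2x)/3 and substitute into the circle:
13x² + 338x + 1729 = 0  ⟹  x² + 26x + 133 = 0
x = −7 or x = −19, giving (−7, 19) and (−19, 11).
Chord length = distance between (−7, 19) and (−19, 11) = √208 = 4√13.

4√13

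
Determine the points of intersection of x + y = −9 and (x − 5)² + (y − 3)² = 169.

Express y = −x − 9 and substitute into the circle:
2x² + 14x = 0  ⟹  x² + 7x = 0
x = 0 or x = −7, giving (0, −9) and (−7, −2).

(−7, −2) and (0, −9)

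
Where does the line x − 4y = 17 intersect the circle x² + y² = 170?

(−11, −7) and (13, −1)

From the line, y = (−17 + x)/4. Substituting:
17x² − 34x − 2431 = 0  ⟹  x² − 2x − 143 = 0
x = 13 or x = −11, giving (13, −1) and (−11, −7).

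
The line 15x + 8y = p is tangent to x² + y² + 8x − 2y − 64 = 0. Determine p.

p = −205 or p = 101

The line touches the circle iff its distance from (−4, 1) is 9:
|15·(−4) + 8·1 − p| / √289 = 9
|p − (−52)| = 9·17, so p = 101 or p = −205.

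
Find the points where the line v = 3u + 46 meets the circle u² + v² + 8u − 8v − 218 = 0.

From the line, v = 3u + 46. Substituting:
10u² + 260u + 1530 = 0  ⟹  u² + 26u + 153 = 0
u = −9 or u = −17, giving (−9, 19) and (−17, −5).

(−17, −5) and (−9, 19)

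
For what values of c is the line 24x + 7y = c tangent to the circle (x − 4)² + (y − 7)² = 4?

For a tangent, require d(centre, line) = r = 2.
|24·4 + 7·7 − c| / √625 = 2
|c − (145)| = 2·25, so c = 195 or c = 95.

c = 95 or c = 195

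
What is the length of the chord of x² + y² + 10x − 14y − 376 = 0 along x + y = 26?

Substitute y = −x + 26:
2x² − 28x − 64 = 0  ⟹  x² − 14x − 32 = 0
x = 16 or x = −2, giving (16, 10) and (−2, 28).
|(16, 10) − (−2, 28)| = √((18)² + (−18)²) = 18√2.

18√2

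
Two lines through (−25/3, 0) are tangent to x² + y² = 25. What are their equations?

Write the tangent as mx − y + (0 − m·(−25/3)) = 0 and set its distance from the centre to 5:
[m·(25/3) − (0)]² = 25(m² + 1)
16m² − 9 = 0, so m = −3/4 or m = 3/4.
With m = −3/4: 3x + 4y = −25. With m = 3/4: 3x − 4y = −25.

3x + 4y = −25 and 3x − 4y = −25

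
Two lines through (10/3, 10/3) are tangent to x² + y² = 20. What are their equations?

x + 2y = 10 and 2x + y = 10

Let a tangent through (10/3, 10/3) have slope m. Its distance from (0, 0) must equal 2√5:
(−10/3m − (−10/3))² = 20(m² + 1)
2m² + 5m + 2 = 0, so m = −1/2 or m = −2.
Through (10/3, 10/3) these give x + 2y = 10 and 2x + y = 10.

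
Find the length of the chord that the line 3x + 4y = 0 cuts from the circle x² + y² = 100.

20

From the line, y = (−3x)/4. Substituting:
25x² − 1600 = 0  ⟹  x² − 64 = 0
x = 8 or x = −8, giving (8, −6) and (−8, 6).
|(8, −6) − (−8, 6)| = √((16)² + (−12)²) = 20.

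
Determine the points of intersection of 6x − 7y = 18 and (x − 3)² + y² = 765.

(−18, −18) and (24, 18)

Express y = (−18 + 6x)/7 and substitute into the circle:
85x² − 510x − 36720 = 0  ⟹  x² − 6x − 432 = 0
x = 24 or x = −18, giving (24, 18) and (−18, −18).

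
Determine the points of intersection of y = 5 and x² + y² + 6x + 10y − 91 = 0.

(−8, 5) and (2, 5)

Express y = 5 and substitute into the circle:
x² + 6x − 16 = 0
x = 2 or x = −8, giving (2, 5) and (−8, 5).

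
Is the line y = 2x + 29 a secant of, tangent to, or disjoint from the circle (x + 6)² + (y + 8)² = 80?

Centre (−6, −8), r² = 80. Distance² from centre to line = (25)²/5 = 125.
Since d² > r², the line lies outside the circle.

disjoint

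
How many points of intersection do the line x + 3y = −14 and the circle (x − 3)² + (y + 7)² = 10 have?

Substituting the line into the circle gives 10x² − 68x + 40 = 0.
Discriminant = (−68)² − 4·10·(40) = 3024 > 0.
Two real roots: the line is a secant.

2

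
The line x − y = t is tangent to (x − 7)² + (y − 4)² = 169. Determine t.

t = 3 ± 13√2

Tangency holds when the distance from the centre (7, 4) to the line equals the radius 13:
|1·7 − 1·4 − t| / √2 = 13
|t − (3)| = 13√2.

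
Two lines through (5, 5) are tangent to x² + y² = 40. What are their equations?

x + 3y = 20 and 3x + y = 20

A line y − (5) = m(x − (5)) is tangent when its distance from (0, 0) is 2√10:
(−5m − (−5))² = 40(m² + 1)
3m² + 10m + 3 = 0, so m = −1/3 or m = −3.
With m = −1/3: x + 3y = 20. With m = −3: 3x + y = 20.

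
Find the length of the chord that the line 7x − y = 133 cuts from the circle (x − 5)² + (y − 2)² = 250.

Substitute y = 7x − 133:
50x² − 1900x + 18000 = 0  ⟹  x² − 38x + 360 = 0
x = 20 or x = 18, giving (20, 7) and (18, −7).
Chord length = distance between (20, 7) and (18, −7) = √200 = 10√2.

10√2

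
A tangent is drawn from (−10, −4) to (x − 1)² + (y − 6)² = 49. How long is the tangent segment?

The centre is (1, 6) and r = 7. The square of the distance from P to the centre is 121 + 100 = 221.
The tangent meets the radius at right angles, so tangent² = |PO|² − r² = 221 − 49 = 172.

2√43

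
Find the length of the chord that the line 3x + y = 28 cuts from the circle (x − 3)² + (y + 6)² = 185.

Substitute y = −3x + 28:
10x² − 210x + 980 = 0  ⟹  x² − 21x + 98 = 0
x = 14 or x = 7, giving (14, −14) and (7, 7).
Chord length = distance between (14, −14) and (7, 7) = √490 = 7√10.

7√10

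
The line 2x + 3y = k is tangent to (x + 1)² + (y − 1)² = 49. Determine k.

k = 1 ± 7√13

Tangency holds when the distance from the centre (−1, 1) to the line equals the radius 7:
|2·(−1) + 3·1 − k| / √13 = 7
|k − (1)| = 7√13.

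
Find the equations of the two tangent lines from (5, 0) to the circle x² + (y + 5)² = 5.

2x − y = 10 and x − 2y = 5

A line y − (0) = m(x − (5)) is tangent when its distance from (0, −5) is √5:
[m·(−5) − (−5)]² = 5(m² + 1)
2m² − 5m + 2 = 0, so m = 2 or m = 1/2.
With m = 2: 2x − y = 10. With m = 1/2: x − 2y = 5.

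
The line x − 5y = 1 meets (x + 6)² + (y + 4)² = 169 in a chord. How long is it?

5√26

The distance from (−6, −4) to the line is 13/√26, and r² = 169.
Half the chord is √(r² − d²) = √(325/2), so the full chord is 5√26.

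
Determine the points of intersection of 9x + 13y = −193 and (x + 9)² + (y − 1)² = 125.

From the line, y = (−193 − 9x)/13. Substituting:
250x² + 6750x + 35000 = 0  ⟹  x² + 27x + 140 = 0
x = −7 or x = −20, giving (−7, −10) and (−20, −1).

(−20, −1) and (−7, −10)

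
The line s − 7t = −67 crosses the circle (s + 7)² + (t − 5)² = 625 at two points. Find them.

Substitute t = (67 + s)/7:
50s² + 750s − 27200 = 0  ⟹  s² + 15s − 544 = 0
s = 17 or s = −32, giving (17, 12) and (−32, 5).

(−32, 5) and (17, 12)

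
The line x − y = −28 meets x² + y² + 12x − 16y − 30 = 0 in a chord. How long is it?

8√2

The distance from (−6, 8) to the line is 14/√2, and r² = 130.
Half the chord is √(r² − d²) = √(32), so the full chord is 8√2.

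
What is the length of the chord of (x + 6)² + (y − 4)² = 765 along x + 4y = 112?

6√17

The distance from (−6, 4) to the line is 102/√17, and r² = 765.
Chord = 2√(r² − d²) = 2·√(153) = 6√17.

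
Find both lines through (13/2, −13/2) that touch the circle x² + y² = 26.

x + 5y = −26 and 5x + y = 26

Write the tangent as mx − y + (−13/2 − m·(13/2)) = 0 and set its distance from the centre to √26:
[m·(−13/2) − (13/2)]² = 26(m² + 1)
5m² + 26m + 5 = 0, so m = −1/5 or m = −5.
Through (13/2, −13/2) these give x + 5y = −26 and 5x + y = 26.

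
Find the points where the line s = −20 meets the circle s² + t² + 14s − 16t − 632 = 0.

(−20, −16) and (−20, 32)

The line gives s = −20. Substituting into the circle:
t² − 16t − 512 = 0
t = 32 or t = −16, giving (−20, 32) and (−20, −16).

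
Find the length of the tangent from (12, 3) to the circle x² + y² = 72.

Centre (0, 0), r² = 72. |PO|² = (12)² + (3)² = 153.
The tangent meets the radius at right angles, so tangent² = |PO|² − r² = 153 − 72 = 81.

9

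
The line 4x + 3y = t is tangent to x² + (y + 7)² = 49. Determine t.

Tangency holds when the distance from the centre (0, −7) to the line equals the radius 7:
|4·0 + 3·(−7) − t| / √25 = 7
|t − (−21)| = 7·5, so t = 14 or t = −56.

t = −56 or t = 14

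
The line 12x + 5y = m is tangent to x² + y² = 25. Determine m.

Tangency holds when the distance from the centre (0, 0) to the line equals the radius 5:
|12·0 + 5·0 − m| / √169 = 5
|m| = 5·13, so m = 65 or m = −65.

m = −65 or m = 65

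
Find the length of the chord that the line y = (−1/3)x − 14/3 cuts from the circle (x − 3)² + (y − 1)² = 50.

Centre (3, 1), r² = 50. Perpendicular distance d from centre to line = |20| / √10 = 20/√10.
Chord = 2√(r² − d²) = 2·√(10) = 2√10.

2√10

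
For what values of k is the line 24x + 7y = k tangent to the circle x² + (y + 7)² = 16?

k = −149 or k = 51

For a tangent, require d(centre, line) = r = 4.
|24·0 + 7·(−7) − k| / √625 = 4
|k − (−49)| = 4·25, so k = 51 or k = −149.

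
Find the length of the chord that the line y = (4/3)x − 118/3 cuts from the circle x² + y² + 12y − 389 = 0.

10

Substitute y = (−118 + 4x)/3:
25x² − 800x + 6175 = 0  ⟹  x² − 32x + 247 = 0
x = 19 or x = 13, giving (19, −14) and (13, −22).
|(19, −14) − (13, −22)| = √((6)² + (8)²) = 10.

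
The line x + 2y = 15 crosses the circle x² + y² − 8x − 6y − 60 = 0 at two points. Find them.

From the line, y = (15 − x)/2. Substituting:
5x² − 50x − 195 = 0  ⟹  x² − 10x − 39 = 0
x = 13 or x = −3, giving (13, 1) and (−3, 9).

(−3, 9) and (13, 1)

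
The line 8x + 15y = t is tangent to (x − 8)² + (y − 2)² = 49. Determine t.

Tangency holds when the distance from the centre (8, 2) to the line equals the radius 7:
|8·8 + 15·2 − t| / √289 = 7
|t − (94)| = 7·17, so t = 213 or t = −25.

t = −25 or t = 213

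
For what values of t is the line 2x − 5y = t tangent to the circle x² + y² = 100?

For a tangent, require d(centre, line) = r = 10.
|2·0 − 5·0 − t| / √29 = 10
|t| = 10√29.

t = ±10√29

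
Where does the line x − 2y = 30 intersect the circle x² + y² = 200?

(2, −14) and (10, −10)

Express y = (−30 + x)/2 and substitute into the circle:
5x² − 60x + 100 = 0  ⟹  x² − 12x + 20 = 0
x = 10 or x = 2, giving (10, −10) and (2, −14).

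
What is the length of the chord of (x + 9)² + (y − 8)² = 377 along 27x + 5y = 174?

From the line, y = (174 − 27x)/5. Substituting:
754x² − 6786x + 10556 = 0  ⟹  x² − 9x + 14 = 0
x = 7 or x = 2, giving (7, −3) and (2, 24).
Chord length = distance between (7, −3) and (2, 24) = √754 = √754.

√754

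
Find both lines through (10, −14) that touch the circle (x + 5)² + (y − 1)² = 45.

2x + y = 6 and x + 2y = −18

Write the tangent as mx − y + (−14 − m·(10)) = 0 and set its distance from the centre to 3√5:
[m·(−15) − (15)]² = 45(m² + 1)
2m² + 5m + 2 = 0, so m = −2 or m = −1/2.
Through (10, −14) these give 2x + y = 6 and x + 2y = −18.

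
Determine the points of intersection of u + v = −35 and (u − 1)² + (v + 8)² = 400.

(−15, −20) and (−11, −24)

Express v = −u − 35 and substitute into the circle:
2u² + 52u + 330 = 0  ⟹  u² + 26u + 165 = 0
u = −11 or u = −15, giving (−11, −24) and (−15, −20).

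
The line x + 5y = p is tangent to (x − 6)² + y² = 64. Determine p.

p = 6 ± 8√26

For a tangent, require d(centre, line) = r = 8.
|1·6 + 5·0 − p| / √26 = 8
|p − (6)| = 8√26.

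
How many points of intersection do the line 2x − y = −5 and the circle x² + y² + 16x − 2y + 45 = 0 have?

d² = (2·(−8) − 1·1 − (−5))²/5 = 144/5; r² = 20.
Since d² > r², the line lies outside the circle.

0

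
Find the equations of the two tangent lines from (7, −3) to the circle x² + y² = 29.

A line y − (−3) = m(x − (7)) is tangent when its distance from (0, 0) is √29:
[m·(−7) − (3)]² = 29(m² + 1)
10m² + 21m − 10 = 0, so m = 2/5 or m = −5/2.
With m = 2/5: 2x − 5y = 29. With m = −5/2: 5x + 2y = 29.

2x − 5y = 29 and 5x + 2y = 29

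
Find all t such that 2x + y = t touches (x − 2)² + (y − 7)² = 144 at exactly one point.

Tangency holds when the distance from the centre (2, 7) to the line equals the radius 12:
|2·2 + 1·7 − t| / √5 = 12
|t − (11)| = 12√5.

t = 11 ± 12√5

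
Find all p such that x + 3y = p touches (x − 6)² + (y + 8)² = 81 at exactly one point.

Tangency holds when the distance from the centre (6, −8) to the line equals the radius 9:
|1·6 + 3·(−8) − p| / √10 = 9
|p − (−18)| = 9√10.

p = −18 ± 9√10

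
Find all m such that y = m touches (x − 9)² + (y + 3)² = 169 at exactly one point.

m = −16 or m = 10

The line touches the circle iff its distance from (9, −3) is 13:
|0·9 + 1·(−3) − m| / √1 = 13
|m − (−3)| = 13, so m = 10 or m = −16.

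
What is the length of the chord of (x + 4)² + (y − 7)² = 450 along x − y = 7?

From the line, y = x − 7. Substituting:
2x² − 20x − 238 = 0  ⟹  x² − 10x − 119 = 0
x = 17 or x = −7, giving (17, 10) and (−7, −14).
|(17, 10) − (−7, −14)| = √((24)² + (24)²) = 24√2.

24√2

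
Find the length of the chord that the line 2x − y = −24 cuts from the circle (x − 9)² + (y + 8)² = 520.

4√5

The distance from (9, −8) to the line is 50/√5, and r² = 520.
Chord = 2√(r² − d²) = 2·√(20) = 4√5.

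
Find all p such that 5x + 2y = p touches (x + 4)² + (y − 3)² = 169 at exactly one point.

p = −14 ± 13√29

For a tangent, require d(centre, line) = r = 13.
|5·(−4) + 2·3 − p| / √29 = 13
|p − (−14)| = 13√29.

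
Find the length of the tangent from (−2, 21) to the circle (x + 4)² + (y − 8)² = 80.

√93

Centre (−4, 8), r² = 80. |PO|² = (2)² + (13)² = 173.
The tangent meets the radius at right angles, so tangent² = |PO|² − r² = 173 − 80 = 93.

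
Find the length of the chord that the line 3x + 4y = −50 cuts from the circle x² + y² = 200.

Express y = (−50 − 3x)/4 and substitute into the circle:
25x² + 300x − 700 = 0  ⟹  x² + 12x − 28 = 0
x = 2 or x = −14, giving (2, −14) and (−14, −2).
Chord length = distance between (2, −14) and (−14, −2) = √400 = 20.

20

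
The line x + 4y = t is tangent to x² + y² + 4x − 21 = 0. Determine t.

Tangency holds when the distance from the centre (−2, 0) to the line equals the radius 5:
|1·(−2) + 4·0 − t| / √17 = 5
|t − (−2)| = 5√17.

t = −2 ± 5√17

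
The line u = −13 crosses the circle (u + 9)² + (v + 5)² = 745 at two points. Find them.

(−13, −32) and (−13, 22)

The line gives u = −13. Substituting into the circle:
v² + 10v − 704 = 0
v = 22 or v = −32, giving (−13, 22) and (−13, −32).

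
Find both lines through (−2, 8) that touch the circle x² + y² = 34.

3x + 5y = 34 and 5x − 3y = −34

Let a tangent through (−2, 8) have slope m. Its distance from (0, 0) must equal √34:
[m·(2) − (−8)]² = 34(m² + 1)
15m² − 16m − 15 = 0, so m = −3/5 or m = 5/3.
With m = −3/5: 3x + 5y = 34. With m = 5/3: 5x − 3y = −34.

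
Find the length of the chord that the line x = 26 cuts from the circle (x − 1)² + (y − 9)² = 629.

The distance from (1, 9) to the line is 25, and r² = 629.
Chord = 2√(r² − d²) = 2·√(4) = 4.

4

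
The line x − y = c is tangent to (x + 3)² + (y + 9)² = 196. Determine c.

c = 6 ± 14√2

Tangency holds when the distance from the centre (−3, −9) to the line equals the radius 14:
|1·(−3) − 1·(−9) − c| / √2 = 14
|c − (6)| = 14√2.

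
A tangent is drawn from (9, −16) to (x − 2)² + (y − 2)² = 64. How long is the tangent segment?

With centre O = (2, 2), |OP|² = 373 and r² = 64.
Power of the point: PT² = |PO|² − r² = 309, so PT = √309.

√309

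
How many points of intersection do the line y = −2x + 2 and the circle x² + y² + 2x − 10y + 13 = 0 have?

2

d² = (2·(−1) + 1·5 − (2))²/5 = 1/5; r² = 13.
Since d² < r², the line cuts the circle twice.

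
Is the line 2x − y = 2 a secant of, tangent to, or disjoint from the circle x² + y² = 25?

secant

Substituting the line into the circle gives 5x² − 8x − 21 = 0.
Discriminant = (−8)² − 4·5·(−21) = 484 > 0.
Two real roots: the line is a secant.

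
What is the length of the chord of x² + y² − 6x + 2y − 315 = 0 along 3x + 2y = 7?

10√13

The distance from (3, −1) to the line is 0/√13, and r² = 325.
Half the chord is √(r² − d²) = √(325), so the full chord is 10√13.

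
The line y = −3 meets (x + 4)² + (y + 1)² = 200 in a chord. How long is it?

From the line, y = −3. Substituting:
x² + 8x − 180 = 0
x = 10 or x = −18, giving (10, −3) and (−18, −3).
|(10, −3) − (−18, −3)| = √((28)² + (0)²) = 28.

28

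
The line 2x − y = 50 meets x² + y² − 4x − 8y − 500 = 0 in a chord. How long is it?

The distance from (2, 4) to the line is 50/√5, and r² = 520.
Half the chord is √(r² − d²) = √(20), so the full chord is 4√5.

4√5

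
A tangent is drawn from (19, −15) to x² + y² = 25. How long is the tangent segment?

√561

The centre is (0, 0) and r = 5. The square of the distance from P to the centre is 361 + 225 = 586.
Power of the point: PT² = |PO|² − r² = 561, so PT = √561.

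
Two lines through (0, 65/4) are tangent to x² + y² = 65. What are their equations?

Let a tangent through (0, 65/4) have slope m. Its distance from (0, 0) must equal √65:
[m·(0) − (−65/4)]² = 65(m² + 1)
16m² − 49 = 0, so m = −7/4 or m = 7/4.
With m = −7/4: 7x + 4y = 65. With m = 7/4: 7x − 4y = −65.

7x + 4y = 65 and 7x − 4y = −65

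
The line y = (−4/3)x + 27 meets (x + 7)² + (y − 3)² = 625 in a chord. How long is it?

30

Centre (−7, 3), r² = 625. Perpendicular distance d from centre to line = |−100| / √25 = 100/√25.
Chord = 2√(r² − d²) = 2·√(225) = 30.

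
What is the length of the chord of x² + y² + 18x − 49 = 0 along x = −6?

The line gives x = −6. Substituting into the circle:
y² − 121 = 0
y = 11 or y = −11, giving (−6, 11) and (−6, −11).
Chord length = distance between (−6, 11) and (−6, −11) = √484 = 22.

22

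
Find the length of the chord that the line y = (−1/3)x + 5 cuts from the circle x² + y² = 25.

√10

The distance from (0, 0) to the line is 15/√10, and r² = 25.
Chord = 2√(r² − d²) = 2·√(5/2) = √10.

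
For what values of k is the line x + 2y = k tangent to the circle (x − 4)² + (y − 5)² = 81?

The line touches the circle iff its distance from (4, 5) is 9:
|1·4 + 2·5 − k| / √5 = 9
|k − (14)| = 9√5.

k = 14 ± 9√5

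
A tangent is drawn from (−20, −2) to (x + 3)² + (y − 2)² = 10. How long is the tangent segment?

Centre (−3, 2), r² = 10. |PO|² = (−17)² + (−4)² = 305.
By the tangent–radius right angle, tangent length = √(|PO|² − r²) = √295.

√295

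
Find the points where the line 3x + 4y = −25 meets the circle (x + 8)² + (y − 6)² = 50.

(−15, 5) and (−7, −1)

Substitute y = (−25 − 3x)/4:
25x² + 550x + 2625 = 0  ⟹  x² + 22x + 105 = 0
x = −7 or x = −15, giving (−7, −1) and (−15, 5).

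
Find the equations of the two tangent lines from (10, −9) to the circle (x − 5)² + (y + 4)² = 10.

Let a tangent through (10, −9) have slope m. Its distance from (5, −4) must equal √10:
[m·(−5) − (5)]² = 10(m² + 1)
3m² + 10m + 3 = 0, so m = −1/3 or m = −3.
Through (10, −9) these give x + 3y = −17 and 3x + y = 21.

x + 3y = −17 and 3x + y = 21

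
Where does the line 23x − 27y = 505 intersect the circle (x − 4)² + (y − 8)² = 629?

(2, −17) and (29, 6)

From the line, y = (−505 + 23x)/27. Substituting:
1258x² − 38998x + 72964 = 0  ⟹  x² − 31x + 58 = 0
x = 29 or x = 2, giving (29, 6) and (2, −17).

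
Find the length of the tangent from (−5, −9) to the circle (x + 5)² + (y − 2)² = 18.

With centre O = (−5, 2), |OP|² = 121 and r² = 18.
The tangent meets the radius at right angles, so tangent² = |PO|² − r² = 121 − 18 = 103.

√103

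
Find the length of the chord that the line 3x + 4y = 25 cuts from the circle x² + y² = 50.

Substitute y = (25 − 3x)/4:
25x² − 150x − 175 = 0  ⟹  x² − 6x − 7 = 0
x = 7 or x = −1, giving (7, 1) and (−1, 7).
Chord length = distance between (7, 1) and (−1, 7) = √100 = 10.

10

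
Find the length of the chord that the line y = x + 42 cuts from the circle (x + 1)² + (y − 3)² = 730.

4√2

Express y = x + 42 and substitute into the circle:
2x² + 80x + 792 = 0  ⟹  x² + 40x + 396 = 0
x = −18 or x = −22, giving (−18, 24) and (−22, 20).
Chord length = distance between (−18, 24) and (−22, 20) = √32 = 4√2.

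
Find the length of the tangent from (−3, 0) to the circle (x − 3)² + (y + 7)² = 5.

Centre (3, −7), r² = 5. |PO|² = (−6)² + (7)² = 85.
By the tangent–radius right angle, tangent length = √(|PO|² − r²) = √80 = 4√5.

4√5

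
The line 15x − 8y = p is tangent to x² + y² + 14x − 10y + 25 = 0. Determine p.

Tangency holds when the distance from the centre (−7, 5) to the line equals the radius 7:
|15·(−7) − 8·5 − p| / √289 = 7
|p − (−145)| = 7·17, so p = −26 or p = −264.

p = −264 or p = −26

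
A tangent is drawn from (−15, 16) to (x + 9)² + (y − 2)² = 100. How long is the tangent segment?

2√33

With centre O = (−9, 2), |OP|² = 232 and r² = 100.
Power of the point: PT² = |PO|² − r² = 132, so PT = 2√33.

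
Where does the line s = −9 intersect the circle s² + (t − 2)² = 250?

(−9, −11) and (−9, 15)

The line gives s = −9. Substituting into the circle:
t² − 4t − 165 = 0
t = 15 or t = −11, giving (−9, 15) and (−9, −11).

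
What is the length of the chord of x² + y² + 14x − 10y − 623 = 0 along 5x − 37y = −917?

From the line, y = (917 + 5x)/37. Substituting:
1394x² + 26486x − 351288 = 0  ⟹  x² + 19x − 252 = 0
x = 9 or x = −28, giving (9, 26) and (−28, 21).
|(9, 26) − (−28, 21)| = √((37)² + (5)²) = √1394.

√1394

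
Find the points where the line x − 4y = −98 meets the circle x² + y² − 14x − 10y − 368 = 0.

(−2, 24) and (6, 26)

Substitute y = (98 + x)/4:
17x² − 68x − 204 = 0  ⟹  x² − 4x − 12 = 0
x = 6 or x = −2, giving (6, 26) and (−2, 24).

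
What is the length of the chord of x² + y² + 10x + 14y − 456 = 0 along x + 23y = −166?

Centre (−5, −7), r² = 530. Perpendicular distance d from centre to line = |0| / √530 = 0/√530.
Half the chord is √(r² − d²) = √(530), so the full chord is 2√530.

2√530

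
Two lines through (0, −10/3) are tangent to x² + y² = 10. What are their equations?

A line y − (−10/3) = m(x − (0)) is tangent when its distance from (0, 0) is √10:
[m·(0) − (10/3)]² = 10(m² + 1)
9m² − 1 = 0, so m = −1/3 or m = 1/3.
Through (0, −10/3) these give x + 3y = −10 and x − 3y = 10.

x + 3y = −10 and x − 3y = 10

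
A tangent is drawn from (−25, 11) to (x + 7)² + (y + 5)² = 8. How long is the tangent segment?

The centre is (−7, −5) and r = 2√2. The square of the distance from P to the centre is 324 + 256 = 580.
The tangent meets the radius at right angles, so tangent² = |PO|² − r² = 580 − 8 = 572.

2√143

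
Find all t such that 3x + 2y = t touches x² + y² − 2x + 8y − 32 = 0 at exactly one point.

Tangency holds when the distance from the centre (1, −4) to the line equals the radius 7:
|3·1 + 2·(−4) − t| / √13 = 7
|t − (−5)| = 7√13.

t = −5 ± 7√13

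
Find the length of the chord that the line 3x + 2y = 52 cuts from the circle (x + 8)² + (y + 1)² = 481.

Express y = (52 − 3x)/2 and substitute into the circle:
13x² − 260x + 1248 = 0  ⟹  x² − 20x + 96 = 0
x = 12 or x = 8, giving (12, 8) and (8, 14).
|(12, 8) − (8, 14)| = √((4)² + (−6)²) = 2√13.

2√13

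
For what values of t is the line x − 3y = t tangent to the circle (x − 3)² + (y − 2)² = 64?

t = −3 ± 8√10

The line touches the circle iff its distance from (3, 2) is 8:
|1·3 − 3·2 − t| / √10 = 8
|t − (−3)| = 8√10.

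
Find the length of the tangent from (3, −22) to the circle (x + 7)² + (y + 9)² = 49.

With centre O = (−7, −9), |OP|² = 269 and r² = 49.
By the tangent–radius right angle, tangent length = √(|PO|² − r²) = √220 = 2√55.

2√55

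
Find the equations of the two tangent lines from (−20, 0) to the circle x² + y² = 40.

Write the tangent as mx − y + (0 − m·(−20)) = 0 and set its distance from the centre to 2√10:
[m·(20) − (0)]² = 40(m² + 1)
9m² − 1 = 0, so m = −1/3 or m = 1/3.
Through (−20, 0) these give x + 3y = −20 and x − 3y = −20.

x + 3y = −20 and x − 3y = −20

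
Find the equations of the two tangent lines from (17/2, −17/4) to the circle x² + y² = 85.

9x − 2y = 85 and 7x − 6y = 85

A line y − (−17/4) = m(x − (17/2)) is tangent when its distance from (0, 0) is √85:
(−17/2m − (17/4))² = 85(m² + 1)
12m² − 68m + 63 = 0, so m = 9/2 or m = 7/6.
Through (17/2, −17/4) these give 9x − 2y = 85 and 7x − 6y = 85.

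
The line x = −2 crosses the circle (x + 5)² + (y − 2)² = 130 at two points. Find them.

The line gives x = −2. Substituting into the circle:
y² − 4y − 117 = 0
y = 13 or y = −9, giving (−2, 13) and (−2, −9).

(−2, −9) and (−2, 13)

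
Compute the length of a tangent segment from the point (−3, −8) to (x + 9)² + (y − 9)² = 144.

The centre is (−9, 9) and r = 12. The square of the distance from P to the centre is 36 + 289 = 325.
The tangent meets the radius at right angles, so tangent² = |PO|² − r² = 325 − 144 = 181.

√181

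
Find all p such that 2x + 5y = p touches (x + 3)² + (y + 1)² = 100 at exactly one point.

p = −11 ± 10√29

The line touches the circle iff its distance from (−3, −1) is 10:
|2·(−3) + 5·(−1) − p| / √29 = 10
|p − (−11)| = 10√29.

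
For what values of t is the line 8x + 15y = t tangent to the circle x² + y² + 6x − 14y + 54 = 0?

For a tangent, require d(centre, line) = r = 2.
|8·(−3) + 15·7 − t| / √289 = 2
|t − (81)| = 2·17, so t = 115 or t = 47.

t = 47 or t = 115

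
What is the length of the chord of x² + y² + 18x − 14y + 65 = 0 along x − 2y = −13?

6√5

Express y = (13 + x)/2 and substitute into the circle:
5x² + 70x + 65 = 0  ⟹  x² + 14x + 13 = 0
x = −1 or x = −13, giving (−1, 6) and (−13, 0).
Chord length = distance between (−1, 6) and (−13, 0) = √180 = 6√5.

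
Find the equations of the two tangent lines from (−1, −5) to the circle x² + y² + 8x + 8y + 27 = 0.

x − 2y = 9 and 2x + y = −7

A line y − (−5) = m(x − (−1)) is tangent when its distance from (−4, −4) is √5:
[m·(−3) − (1)]² = 5(m² + 1)
2m² + 3m − 2 = 0, so m = 1/2 or m = −2.
Through (−1, −5) these give x − 2y = 9 and 2x + y = −7.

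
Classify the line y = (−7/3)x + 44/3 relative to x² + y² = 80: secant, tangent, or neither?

Centre (0, 0), r² = 80. Distance² from centre to line = (−44)²/58 = 968/29.
Since d² < r², the line cuts the circle twice.

secant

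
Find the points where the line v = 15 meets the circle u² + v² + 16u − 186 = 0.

(−13, 15) and (−3, 15)

Express v = 15 and substitute into the circle:
u² + 16u + 39 = 0
u = −3 or u = −13, giving (−3, 15) and (−13, 15).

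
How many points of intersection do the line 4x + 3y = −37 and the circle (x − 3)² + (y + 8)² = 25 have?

1

Substituting the line into the circle gives 25x² + 50x + 25 = 0.
Discriminant = (50)² − 4·25·(25) = 0.
A repeated root: the line is tangent.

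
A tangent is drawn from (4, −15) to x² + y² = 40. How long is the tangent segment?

With centre O = (0, 0), |OP|² = 241 and r² = 40.
Power of the point: PT² = |PO|² − r² = 201, so PT = √201.

√201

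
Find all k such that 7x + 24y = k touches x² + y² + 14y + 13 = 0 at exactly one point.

k = −318 or k = −18

Tangency holds when the distance from the centre (0, −7) to the line equals the radius 6:
|7·0 + 24·(−7) − k| / √625 = 6
|k − (−168)| = 6·25, so k = −18 or k = −318.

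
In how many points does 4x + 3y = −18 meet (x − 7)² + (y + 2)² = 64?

1

Substituting the line into the circle gives 25x² − 30x + 9 = 0.
Discriminant = (−30)² − 4·25·(9) = 0.
A repeated root: the line is tangent.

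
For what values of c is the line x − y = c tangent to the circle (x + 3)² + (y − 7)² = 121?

c = −10 ± 11√2

The line touches the circle iff its distance from (−3, 7) is 11:
|1·(−3) − 1·7 − c| / √2 = 11
|c − (−10)| = 11√2.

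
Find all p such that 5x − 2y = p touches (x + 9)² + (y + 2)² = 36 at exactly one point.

p = −41 ± 6√29

For a tangent, require d(centre, line) = r = 6.
|5·(−9) − 2·(−2) − p| / √29 = 6
|p − (−41)| = 6√29.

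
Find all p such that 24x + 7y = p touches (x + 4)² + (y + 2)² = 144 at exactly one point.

Tangency holds when the distance from the centre (−4, −2) to the line equals the radius 12:
|24·(−4) + 7·(−2) − p| / √625 = 12
|p − (−110)| = 12·25, so p = 190 or p = −410.

p = −410 or p = 190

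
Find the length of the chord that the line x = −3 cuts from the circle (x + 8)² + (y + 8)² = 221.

28

The line gives x = −3. Substituting into the circle:
y² + 16y − 132 = 0
y = 6 or y = −22, giving (−3, 6) and (−3, −22).
Chord length = distance between (−3, 6) and (−3, −22) = √784 = 28.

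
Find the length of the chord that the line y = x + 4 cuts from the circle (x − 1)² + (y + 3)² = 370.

From the line, y = x + 4. Substituting:
2x² + 12x − 320 = 0  ⟹  x² + 6x − 160 = 0
x = 10 or x = −16, giving (10, 14) and (−16, −12).
Chord length = distance between (10, 14) and (−16, −12) = √1352 = 26√2.

26√2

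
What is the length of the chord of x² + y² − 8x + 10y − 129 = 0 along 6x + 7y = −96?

2√85

Centre (4, −5), r² = 170. Perpendicular distance d from centre to line = |85| / √85 = 85/√85.
Half the chord is √(r² − d²) = √(85), so the full chord is 2√85.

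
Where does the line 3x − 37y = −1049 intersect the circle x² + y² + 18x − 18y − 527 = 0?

(−29, 26) and (8, 29)

From the line, y = (1049 + 3x)/37. Substituting:
1378x² + 28938x − 319696 = 0  ⟹  x² + 21x − 232 = 0
x = 8 or x = −29, giving (8, 29) and (−29, 26).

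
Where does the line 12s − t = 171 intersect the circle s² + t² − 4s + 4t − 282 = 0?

Express t = 12s − 171 and substitute into the circle:
145s² − 4060s + 28275 = 0  ⟹  s² − 28s + 195 = 0
s = 15 or s = 13, giving (15, 9) and (13, −15).

(13, −15) and (15, 9)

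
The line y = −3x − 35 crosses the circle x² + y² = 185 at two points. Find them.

From the line, y = −3x − 35. Substituting:
10x² + 210x + 1040 = 0  ⟹  x² + 21x + 104 = 0
x = −8 or x = −13, giving (−8, −11) and (−13, 4).

(−13, 4) and (−8, −11)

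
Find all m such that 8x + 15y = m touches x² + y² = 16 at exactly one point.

For a tangent, require d(centre, line) = r = 4.
|8·0 + 15·0 − m| / √289 = 4
|m| = 4·17, so m = 68 or m = −68.

m = −68 or m = 68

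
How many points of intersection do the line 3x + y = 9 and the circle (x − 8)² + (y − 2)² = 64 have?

2

Centre (8, 2), r² = 64. Distance² from centre to line = (17)²/10 = 289/10.
Since d² < r², the line cuts the circle twice.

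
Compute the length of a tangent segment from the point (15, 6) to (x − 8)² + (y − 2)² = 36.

The centre is (8, 2) and r = 6. The square of the distance from P to the centre is 49 + 16 = 65.
Power of the point: PT² = |PO|² − r² = 29, so PT = √29.

√29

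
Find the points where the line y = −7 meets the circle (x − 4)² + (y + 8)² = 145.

(−8, −7) and (16, −7)

From the line, y = −7. Substituting:
x² − 8x − 128 = 0
x = 16 or x = −8, giving (16, −7) and (−8, −7).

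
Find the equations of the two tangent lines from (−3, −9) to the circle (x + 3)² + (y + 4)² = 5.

A line y − (−9) = m(x − (−3)) is tangent when its distance from (−3, −4) is √5:
(0m − (5))² = 5(m² + 1)
m² − 4 = 0, so m = −2 or m = 2.
With m = −2: 2x + y = −15. With m = 2: 2x − y = 3.

2x + y = −15 and 2x − y = 3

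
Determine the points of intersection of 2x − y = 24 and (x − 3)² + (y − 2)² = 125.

Express y = 2x − 24 and substitute into the circle:
5x² − 110x + 560 = 0  ⟹  x² − 22x + 112 = 0
x = 14 or x = 8, giving (14, 4) and (8, −8).

(8, −8) and (14, 4)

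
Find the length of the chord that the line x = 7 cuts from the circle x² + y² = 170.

22

The line gives x = 7. Substituting into the circle:
y² − 121 = 0
y = 11 or y = −11, giving (7, 11) and (7, −11).
|(7, 11) − (7, −11)| = √((0)² + (22)²) = 22.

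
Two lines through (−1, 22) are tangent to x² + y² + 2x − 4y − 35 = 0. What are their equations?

Write the tangent as mx − y + (22 − m·(−1)) = 0 and set its distance from the centre to 2√10:
[m·(0) − (−20)]² = 40(m² + 1)
m² − 9 = 0, so m = −3 or m = 3.
With m = −3: 3x + y = 19. With m = 3: 3x − y = −25.

3x + y = 19 and 3x − y = −25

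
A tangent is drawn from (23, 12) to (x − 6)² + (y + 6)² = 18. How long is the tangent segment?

√595

Centre (6, −6), r² = 18. |PO|² = (17)² + (18)² = 613.
Power of the point: PT² = |PO|² − r² = 595, so PT = √595.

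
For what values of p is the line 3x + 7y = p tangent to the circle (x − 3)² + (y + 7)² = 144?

For a tangent, require d(centre, line) = r = 12.
|3·3 + 7·(−7) − p| / √58 = 12
|p − (−40)| = 12√58.

p = −40 ± 12√58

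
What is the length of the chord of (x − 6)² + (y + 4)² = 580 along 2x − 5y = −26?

8√29

Centre (6, −4), r² = 580. Perpendicular distance d from centre to line = |58| / √29 = 58/√29.
Chord = 2√(r² − d²) = 2·√(464) = 8√29.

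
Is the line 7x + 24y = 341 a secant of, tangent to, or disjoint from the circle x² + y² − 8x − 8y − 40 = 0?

disjoint

Substituting the line into the circle gives 625x² − 8038x + 27769 = 0.
Discriminant = (−8038)² − 4·625·(27769) = −4813056 < 0.
No real roots: the line does not meet the circle.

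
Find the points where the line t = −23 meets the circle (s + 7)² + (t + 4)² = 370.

From the line, t = −23. Substituting:
s² + 14s + 40 = 0
s = −4 or s = −10, giving (−4, −23) and (−10, −23).

(−10, −23) and (−4, −23)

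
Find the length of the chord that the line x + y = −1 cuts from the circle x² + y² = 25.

7√2

The distance from (0, 0) to the line is 1/√2, and r² = 25.
Half the chord is √(r² − d²) = √(49/2), so the full chord is 7√2.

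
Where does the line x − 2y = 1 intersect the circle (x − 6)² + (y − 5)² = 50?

Substitute y = (−1 + x)/2:
5x² − 70x + 65 = 0  ⟹  x² − 14x + 13 = 0
x = 13 or x = 1, giving (13, 6) and (1, 0).

(1, 0) and (13, 6)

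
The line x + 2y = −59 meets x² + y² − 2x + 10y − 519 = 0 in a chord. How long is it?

6√5

From the line, y = (−59 − x)/2. Substituting:
5x² + 90x + 225 = 0  ⟹  x² + 18x + 45 = 0
x = −3 or x = −15, giving (−3, −28) and (−15, −22).
|(−3, −28) − (−15, −22)| = √((12)² + (−6)²) = 6√5.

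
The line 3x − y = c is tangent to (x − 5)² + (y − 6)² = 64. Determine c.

For a tangent, require d(centre, line) = r = 8.
|3·5 − 1·6 − c| / √10 = 8
|c − (9)| = 8√10.

c = 9 ± 8√10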